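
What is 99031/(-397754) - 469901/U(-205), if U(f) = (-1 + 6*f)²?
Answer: -336972717545/602740899194 ≈ -0.55907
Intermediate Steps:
99031/(-397754) - 469901/U(-205) = 99031/(-397754) - 469901/(-1 + 6*(-205))² = 99031*(-1/397754) - 469901/(-1 - 1230)² = -99031/397754 - 469901/((-1231)²) = -99031/397754 - 469901/1515361 = -336972717545/602740899194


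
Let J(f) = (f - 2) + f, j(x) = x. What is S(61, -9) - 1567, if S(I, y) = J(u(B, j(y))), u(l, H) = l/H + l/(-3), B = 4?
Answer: -14153/9 ≈ -1572.6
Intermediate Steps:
u(l, H) = -l/3 + l/H (u(l, H) = l/H + l*(-⅓) = l/H - l/3 = -l/3 + l/H)
J(f) = -2 + 2*f (J(f) = (-2 + f) + f = -2 + 2*f)
S(I, y) = -14/3 + 8/y (S(I, y) = -2 + 2*(-⅓*4 + 4/y) = -2 + 2*(-4/3 + 4/y) = -2 + (-8/3 + 8/y) = -14/3 + 8/y)
S(61, -9) - 1567 = (-14/3 + 8/(-9)) - 1567 = (-14/3 + 8*(-⅑)) - 1567 = (-14/3 - 8/9) - 1567 = -50/9 - 1567 = -14153/9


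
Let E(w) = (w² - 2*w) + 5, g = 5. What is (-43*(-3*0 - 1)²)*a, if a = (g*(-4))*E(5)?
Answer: 17200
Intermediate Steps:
E(w) = 5 + w² - 2*w
a = -400 (a = (5*(-4))*(5 + 5² - 2*5) = -20*(5 + 25 - 10) = -20*20 = -400)
(-43*(-3*0 - 1)²)*a = -43*(-3*0 - 1)²*(-400) = -43*(0 - 1)²*(-400) = -43*(-1)²*(-400) = -43*1*(-400) = -43*(-400) = 17200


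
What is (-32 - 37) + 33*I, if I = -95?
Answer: -3204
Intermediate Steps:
(-32 - 37) + 33*I = (-32 - 37) + 33*(-95) = -69 - 3135 = -3204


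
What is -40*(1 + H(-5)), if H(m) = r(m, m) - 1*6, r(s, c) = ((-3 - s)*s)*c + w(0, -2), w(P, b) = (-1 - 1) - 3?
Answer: -1600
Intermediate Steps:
w(P, b) = -5 (w(P, b) = -2 - 3 = -5)
r(s, c) = -5 + c*s*(-3 - s) (r(s, c) = ((-3 - s)*s)*c - 5 = (s*(-3 - s))*c - 5 = c*s*(-3 - s) - 5 = -5 + c*s*(-3 - s))
H(m) = -11 - m**3 - 3*m**2 (H(m) = (-5 - m*m**2 - 3*m*m) - 1*6 = (-5 - m**3 - 3*m**2) - 6 = -11 - m**3 - 3*m**2)
-40*(1 + H(-5)) = -40*(1 + (-11 - 1*(-5)**3 - 3*(-5)**2)) = -40*(1 + (-11 - 1*(-125) - 3*25)) = -40*(1 + (-11 + 125 - 75)) = -40*(1 + 39) = -40*40 = -1600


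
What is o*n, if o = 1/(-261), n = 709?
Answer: -709/261 ≈ -2.7165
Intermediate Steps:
o = -1/261 ≈ -0.0038314
o*n = -1/261*709 = -709/261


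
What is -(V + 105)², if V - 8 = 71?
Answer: -33856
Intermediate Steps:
V = 79 (V = 8 + 71 = 79)
-(V + 105)² = -(79 + 105)² = -1*184² = -1*33856 = -33856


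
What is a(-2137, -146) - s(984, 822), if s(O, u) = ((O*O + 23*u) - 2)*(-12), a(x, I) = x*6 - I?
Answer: 11833244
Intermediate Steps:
a(x, I) = -I + 6*x (a(x, I) = 6*x - I = -I + 6*x)
s(O, u) = 24 - 276*u - 12*O**2 (s(O, u) = ((O**2 + 23*u) - 2)*(-12) = (-2 + O**2 + 23*u)*(-12) = 24 - 276*u - 12*O**2)
a(-2137, -146) - s(984, 822) = (-1*(-146) + 6*(-2137)) - (24 - 276*822 - 12*984**2) = (146 - 12822) - (24 - 226872 - 12*968256) = -12676 - (24 - 226872 - 11619072) = -12676 - 1*(-11845920) = -12676 + 11845920 = 11833244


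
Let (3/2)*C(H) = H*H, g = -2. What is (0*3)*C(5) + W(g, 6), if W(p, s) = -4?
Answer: -4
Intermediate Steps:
C(H) = 2*H²/3 (C(H) = 2*(H*H)/3 = 2*H²/3)
(0*3)*C(5) + W(g, 6) = (0*3)*((⅔)*5²) - 4 = 0*((⅔)*25) - 4 = 0*(50/3) - 4 = 0 - 4 = -4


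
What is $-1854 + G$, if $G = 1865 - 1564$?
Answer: $-1553$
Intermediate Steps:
$G = 301$
$-1854 + G = -1854 + 301 = -1553$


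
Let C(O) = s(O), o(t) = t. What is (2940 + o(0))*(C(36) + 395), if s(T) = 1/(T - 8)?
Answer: 1161405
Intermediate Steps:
s(T) = 1/(-8 + T)
C(O) = 1/(-8 + O)
(2940 + o(0))*(C(36) + 395) = (2940 + 0)*(1/(-8 + 36) + 395) = 2940*(1/28 + 395) = 2940*(11061/28) = 1161405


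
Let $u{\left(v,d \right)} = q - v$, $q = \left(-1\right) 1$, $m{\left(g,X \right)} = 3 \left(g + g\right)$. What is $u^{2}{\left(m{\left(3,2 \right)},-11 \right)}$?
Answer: $361$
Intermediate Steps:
$m{\left(g,X \right)} = 6 g$ ($m{\left(g,X \right)} = 3 \cdot 2 g = 6 g$)
$q = -1$
$u{\left(v,d \right)} = -1 - v$
$u^{2}{\left(m{\left(3,2 \right)},-11 \right)} = \left(-1 - 6 \cdot 3\right)^{2} = \left(-1 - 18\right)^{2} = \left(-19\right)^{2} = 361$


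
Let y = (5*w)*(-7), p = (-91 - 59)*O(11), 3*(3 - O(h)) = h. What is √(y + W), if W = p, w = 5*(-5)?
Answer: 5*√39 ≈ 31.225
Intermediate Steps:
w = -25
O(h) = 3 - h/3
p = 100 (p = (-91 - 59)*(3 - ⅓*11) = -150*(3 - 11/3) = -150*(-⅔) = 100)
W = 100
y = 875 (y = (5*(-25))*(-7) = -125*(-7) = 875)
√(y + W) = √(875 + 100) = √975 = 5*√39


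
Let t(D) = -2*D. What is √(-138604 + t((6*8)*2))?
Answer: 2*I*√34699 ≈ 372.55*I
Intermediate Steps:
√(-138604 + t((6*8)*2)) = √(-138604 - 2*6*8*2) = √(-138604 - 96*2) = √(-138604 - 2*96) = √(-138604 - 192) = √(-138796) = 2*I*√34699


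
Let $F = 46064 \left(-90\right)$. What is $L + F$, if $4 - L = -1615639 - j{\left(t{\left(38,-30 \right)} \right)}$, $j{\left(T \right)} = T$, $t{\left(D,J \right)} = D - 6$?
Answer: $-2530085$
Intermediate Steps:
$t{\left(D,J \right)} = -6 + D$
$F = -4145760$
$L = 1615675$ ($L = 4 - \left(-1615639 - \left(-6 + 38\right)\right) = 4 - \left(-1615639 - 32\right) = 4 - -1615671 = 4 + 1615671 = 1615675$)
$L + F = 1615675 - 4145760 = -2530085$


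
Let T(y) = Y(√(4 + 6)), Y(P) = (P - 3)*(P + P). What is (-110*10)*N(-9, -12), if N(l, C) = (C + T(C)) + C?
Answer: 4400 + 6600*√10 ≈ 25271.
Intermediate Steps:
Y(P) = 2*P*(-3 + P) (Y(P) = (-3 + P)*(2*P) = 2*P*(-3 + P))
T(y) = 2*√10*(-3 + √10) (T(y) = 2*√(4 + 6)*(-3 + √(4 + 6)) = 2*√10*(-3 + √10))
N(l, C) = 20 - 6*√10 + 2*C (N(l, C) = (C + (20 - 6*√10)) + C = (20 + C - 6*√10) + C = 20 - 6*√10 + 2*C)
(-110*10)*N(-9, -12) = (-110*10)*(20 - 6*√10 + 2*(-12)) = -1100*(20 - 6*√10 - 24) = -1100*(-4 - 6*√10) = 4400 + 6600*√10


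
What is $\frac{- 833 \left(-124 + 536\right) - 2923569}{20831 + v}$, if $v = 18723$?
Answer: $- \frac{3266765}{39554} \approx -82.59$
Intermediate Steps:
$\frac{- 833 \left(-124 + 536\right) - 2923569}{20831 + v} = \frac{- 833 \left(-124 + 536\right) - 2923569}{20831 + 18723} = \frac{\left(-833\right) 412 - 2923569}{39554} = \left(-343196 - 2923569\right) \frac{1}{39554} = \left(-3266765\right) \frac{1}{39554} = - \frac{3266765}{39554}$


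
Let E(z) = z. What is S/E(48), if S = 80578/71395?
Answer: 40289/1713480 ≈ 0.023513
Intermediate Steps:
S = 80578/71395 (S = 80578*(1/71395) = 80578/71395 ≈ 1.1286)
S/E(48) = (80578/71395)/48 = (80578/71395)*(1/48) = 40289/1713480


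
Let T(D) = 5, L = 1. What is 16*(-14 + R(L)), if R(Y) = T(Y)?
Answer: -144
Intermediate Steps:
R(Y) = 5
16*(-14 + R(L)) = 16*(-14 + 5) = 16*(-9) = -144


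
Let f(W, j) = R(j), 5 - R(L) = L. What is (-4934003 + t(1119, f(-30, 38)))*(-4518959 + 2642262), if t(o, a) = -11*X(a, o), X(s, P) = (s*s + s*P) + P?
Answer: 8542901153518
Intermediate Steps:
X(s, P) = P + s² + P*s (X(s, P) = (s² + P*s) + P = P + s² + P*s)
R(L) = 5 - L
f(W, j) = 5 - j
t(o, a) = -11*o - 11*a² - 11*a*o (t(o, a) = -11*(o + a² + o*a) = -11*(o + a² + a*o) = -11*o - 11*a² - 11*a*o)
(-4934003 + t(1119, f(-30, 38)))*(-4518959 + 2642262) = (-4934003 + (-11*1119 - 11*(5 - 1*38)² - 11*(5 - 1*38)*1119))*(-4518959 + 2642262) = (-4934003 + (-12309 - 11*(5 - 38)² - 11*(5 - 38)*1119))*(-1876697) = (-4934003 + (-12309 - 11*(-33)² - 11*(-33)*1119))*(-1876697) = (-4934003 + (-12309 - 11*1089 + 406197))*(-1876697) = (-4934003 + (-12309 - 11979 + 406197))*(-1876697) = (-4934003 + 381909)*(-1876697) = -4552094*(-1876697) = 8542901153518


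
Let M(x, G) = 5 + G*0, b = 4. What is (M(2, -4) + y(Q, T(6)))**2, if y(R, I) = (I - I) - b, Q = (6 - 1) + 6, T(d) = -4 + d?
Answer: 1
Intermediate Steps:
M(x, G) = 5 (M(x, G) = 5 + 0 = 5)
Q = 11 (Q = 5 + 6 = 11)
y(R, I) = -4 (y(R, I) = (I - I) - 1*4 = 0 - 4 = -4)
(M(2, -4) + y(Q, T(6)))**2 = (5 - 4)**2 = 1**2 = 1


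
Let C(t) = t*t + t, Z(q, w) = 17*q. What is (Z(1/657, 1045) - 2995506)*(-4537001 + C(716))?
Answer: 7918692692605325/657 ≈ 1.2053e+13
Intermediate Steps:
C(t) = t + t² (C(t) = t² + t = t + t²)
(Z(1/657, 1045) - 2995506)*(-4537001 + C(716)) = (17/657 - 2995506)*(-4537001 + 716*(1 + 716)) = (17*(1/657) - 2995506)*(-4537001 + 716*717) = (17/657 - 2995506)*(-4537001 + 513372) = -1968047425/657*(-4023629) = 7918692692605325/657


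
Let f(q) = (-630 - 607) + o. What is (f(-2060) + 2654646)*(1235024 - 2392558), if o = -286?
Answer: -3071080078682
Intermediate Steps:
f(q) = -1523 (f(q) = (-630 - 607) - 286 = -1237 - 286 = -1523)
(f(-2060) + 2654646)*(1235024 - 2392558) = (-1523 + 2654646)*(1235024 - 2392558) = 2653123*(-1157534) = -3071080078682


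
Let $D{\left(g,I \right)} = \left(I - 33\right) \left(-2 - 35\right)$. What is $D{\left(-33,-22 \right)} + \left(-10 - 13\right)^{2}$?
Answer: $2564$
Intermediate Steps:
$D{\left(g,I \right)} = 1221 - 37 I$ ($D{\left(g,I \right)} = \left(-33 + I\right) \left(-37\right) = 1221 - 37 I$)
$D{\left(-33,-22 \right)} + \left(-10 - 13\right)^{2} = \left(1221 - -814\right) + \left(-10 - 13\right)^{2} = \left(1221 + 814\right) + \left(-23\right)^{2} = 2035 + 529 = 2564$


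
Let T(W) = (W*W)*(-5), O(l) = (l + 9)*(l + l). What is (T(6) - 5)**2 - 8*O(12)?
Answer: 30193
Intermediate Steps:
O(l) = 2*l*(9 + l) (O(l) = (9 + l)*(2*l) = 2*l*(9 + l))
T(W) = -5*W**2 (T(W) = W**2*(-5) = -5*W**2)
(T(6) - 5)**2 - 8*O(12) = (-5*6**2 - 5)**2 - 16*12*(9 + 12) = (-5*36 - 5)**2 - 16*12*21 = (-180 - 5)**2 - 8*504 = (-185)**2 - 4032 = 34225 - 4032 = 30193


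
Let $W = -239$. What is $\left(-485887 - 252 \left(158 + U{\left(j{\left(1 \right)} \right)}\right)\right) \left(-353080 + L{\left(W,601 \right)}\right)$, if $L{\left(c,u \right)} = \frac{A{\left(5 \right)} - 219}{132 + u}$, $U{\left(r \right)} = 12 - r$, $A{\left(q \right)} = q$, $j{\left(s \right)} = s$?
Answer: $\frac{136773480642650}{733} \approx 1.8659 \cdot 10^{11}$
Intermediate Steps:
$L{\left(c,u \right)} = - \frac{214}{132 + u}$ ($L{\left(c,u \right)} = \frac{5 - 219}{132 + u} = - \frac{214}{132 + u}$)
$\left(-485887 - 252 \left(158 + U{\left(j{\left(1 \right)} \right)}\right)\right) \left(-353080 + L{\left(W,601 \right)}\right) = \left(-485887 - 252 \left(158 + \left(12 - 1\right)\right)\right) \left(-353080 - \frac{214}{132 + 601}\right) = \left(-485887 - 252 \left(158 + \left(12 - 1\right)\right)\right) \left(-353080 - \frac{214}{733}\right) = \left(-485887 - 252 \left(158 + 11\right)\right) \left(-353080 - \frac{214}{733}\right) = \left(-485887 - 42588\right) \left(-353080 - \frac{214}{733}\right) = \left(-485887 - 42588\right) \left(- \frac{258807854}{733}\right) = \left(-528475\right) \left(- \frac{258807854}{733}\right) = \frac{136773480642650}{733}$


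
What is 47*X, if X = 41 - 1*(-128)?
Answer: 7943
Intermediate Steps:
X = 169 (X = 41 + 128 = 169)
47*X = 47*169 = 7943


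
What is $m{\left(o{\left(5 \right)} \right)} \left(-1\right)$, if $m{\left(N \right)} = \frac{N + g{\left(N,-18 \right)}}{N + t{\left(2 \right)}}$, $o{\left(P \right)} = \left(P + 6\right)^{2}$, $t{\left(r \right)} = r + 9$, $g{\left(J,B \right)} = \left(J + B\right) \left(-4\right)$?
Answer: $\frac{97}{44} \approx 2.2045$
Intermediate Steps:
$g{\left(J,B \right)} = - 4 B - 4 J$ ($g{\left(J,B \right)} = \left(B + J\right) \left(-4\right) = - 4 B - 4 J$)
$t{\left(r \right)} = 9 + r$
$o{\left(P \right)} = \left(6 + P\right)^{2}$
$m{\left(N \right)} = \frac{72 - 3 N}{11 + N}$ ($m{\left(N \right)} = \frac{N - \left(-72 + 4 N\right)}{N + \left(9 + 2\right)} = \frac{N - \left(-72 + 4 N\right)}{N + 11} = \frac{72 - 3 N}{11 + N}$)
$m{\left(o{\left(5 \right)} \right)} \left(-1\right) = \frac{3 \left(24 - \left(6 + 5\right)^{2}\right)}{11 + \left(6 + 5\right)^{2}} \left(-1\right) = \frac{3 \left(24 - 11^{2}\right)}{11 + 11^{2}} \left(-1\right) = \frac{3 \left(24 - 121\right)}{11 + 121} \left(-1\right) = \frac{3 \left(24 - 121\right)}{132} \left(-1\right) = 3 \cdot \frac{1}{132} \left(-97\right) \left(-1\right) = \left(- \frac{97}{44}\right) \left(-1\right) = \frac{97}{44}$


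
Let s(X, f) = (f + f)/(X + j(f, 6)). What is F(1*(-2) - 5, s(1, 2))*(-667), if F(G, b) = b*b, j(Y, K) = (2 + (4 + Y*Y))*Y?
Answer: -10672/441 ≈ -24.200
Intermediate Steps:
j(Y, K) = Y*(6 + Y²) (j(Y, K) = (2 + (4 + Y²))*Y = (6 + Y²)*Y = Y*(6 + Y²))
s(X, f) = 2*f/(X + f*(6 + f²)) (s(X, f) = (f + f)/(X + f*(6 + f²)) = (2*f)/(X + f*(6 + f²)) = 2*f/(X + f*(6 + f²)))
F(G, b) = b²
F(1*(-2) - 5, s(1, 2))*(-667) = (2*2/(1 + 2*(6 + 2²)))²*(-667) = (2*2/(1 + 2*(6 + 4)))²*(-667) = (2*2/(1 + 2*10))²*(-667) = (2*2/(1 + 20))²*(-667) = (2*2/21)²*(-667) = (2*2*(1/21))²*(-667) = (4/21)²*(-667) = (16/441)*(-667) = -10672/441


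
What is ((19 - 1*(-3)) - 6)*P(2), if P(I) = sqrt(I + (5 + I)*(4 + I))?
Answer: 32*sqrt(11) ≈ 106.13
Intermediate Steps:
P(I) = sqrt(I + (4 + I)*(5 + I))
((19 - 1*(-3)) - 6)*P(2) = ((19 - 1*(-3)) - 6)*sqrt(20 + 2**2 + 10*2) = ((19 + 3) - 6)*sqrt(20 + 4 + 20) = (22 - 6)*sqrt(44) = 16*(2*sqrt(11)) = 32*sqrt(11)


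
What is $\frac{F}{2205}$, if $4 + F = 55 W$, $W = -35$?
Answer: $- \frac{643}{735} \approx -0.87483$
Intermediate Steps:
$F = -1929$ ($F = -4 + 55 \left(-35\right) = -4 - 1925 = -1929$)
$\frac{F}{2205} = - \frac{1929}{2205} = \left(-1929\right) \frac{1}{2205} = - \frac{643}{735}$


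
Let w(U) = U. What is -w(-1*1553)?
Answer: 1553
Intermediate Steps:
-w(-1*1553) = -(-1)*1553 = -1*(-1553) = 1553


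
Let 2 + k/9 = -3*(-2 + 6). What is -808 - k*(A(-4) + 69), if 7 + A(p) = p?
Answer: 6500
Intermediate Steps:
A(p) = -7 + p
k = -126 (k = -18 + 9*(-3*(-2 + 6)) = -18 + 9*(-3*4) = -18 + 9*(-12) = -18 - 108 = -126)
-808 - k*(A(-4) + 69) = -808 - (-126)*((-7 - 4) + 69) = -808 - (-126)*(-11 + 69) = -808 - (-126)*58 = -808 - 1*(-7308) = -808 + 7308 = 6500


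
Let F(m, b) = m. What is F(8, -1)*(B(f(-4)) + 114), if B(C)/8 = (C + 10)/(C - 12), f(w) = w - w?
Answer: 2576/3 ≈ 858.67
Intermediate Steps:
f(w) = 0
B(C) = 8*(10 + C)/(-12 + C) (B(C) = 8*((C + 10)/(C - 12)) = 8*((10 + C)/(-12 + C)) = 8*(10 + C)/(-12 + C))
F(8, -1)*(B(f(-4)) + 114) = 8*(8*(10 + 0)/(-12 + 0) + 114) = 8*(8*10/(-12) + 114) = 8*(8*(-1/12)*10 + 114) = 8*(-20/3 + 114) = 8*(322/3) = 2576/3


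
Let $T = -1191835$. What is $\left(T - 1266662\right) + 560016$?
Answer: $-1898481$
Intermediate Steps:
$\left(T - 1266662\right) + 560016 = \left(-1191835 - 1266662\right) + 560016 = -2458497 + 560016 = -1898481$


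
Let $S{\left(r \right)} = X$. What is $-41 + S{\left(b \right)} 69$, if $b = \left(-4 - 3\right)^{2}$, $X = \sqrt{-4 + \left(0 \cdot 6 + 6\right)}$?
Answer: $-41 + 69 \sqrt{2} \approx 56.581$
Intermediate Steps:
$X = \sqrt{2}$ ($X = \sqrt{-4 + \left(0 + 6\right)} = \sqrt{-4 + 6} = \sqrt{2} \approx 1.4142$)
$b = 49$ ($b = \left(-7\right)^{2} = 49$)
$S{\left(r \right)} = \sqrt{2}$
$-41 + S{\left(b \right)} 69 = -41 + \sqrt{2} \cdot 69 = -41 + 69 \sqrt{2}$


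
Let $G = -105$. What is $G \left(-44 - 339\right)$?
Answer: $40215$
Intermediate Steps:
$G \left(-44 - 339\right) = - 105 \left(-44 - 339\right) = \left(-105\right) \left(-383\right) = 40215$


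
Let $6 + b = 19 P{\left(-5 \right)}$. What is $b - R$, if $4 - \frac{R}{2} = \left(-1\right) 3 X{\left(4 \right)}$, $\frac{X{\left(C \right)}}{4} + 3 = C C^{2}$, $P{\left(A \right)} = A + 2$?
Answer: $-1535$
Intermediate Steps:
$P{\left(A \right)} = 2 + A$
$X{\left(C \right)} = -12 + 4 C^{3}$ ($X{\left(C \right)} = -12 + 4 C C^{2} = -12 + 4 C^{3}$)
$R = 1472$ ($R = 8 - 2 \left(-1\right) 3 \left(-12 + 4 \cdot 4^{3}\right) = 8 - 2 \left(- 3 \left(-12 + 4 \cdot 64\right)\right) = 8 - 2 \left(- 3 \left(-12 + 256\right)\right) = 8 - 2 \left(\left(-3\right) 244\right) = 8 - -1464 = 8 + 1464 = 1472$)
$b = -63$ ($b = -6 + 19 \left(2 - 5\right) = -6 + 19 \left(-3\right) = -6 - 57 = -63$)
$b - R = -63 - 1472 = -1535$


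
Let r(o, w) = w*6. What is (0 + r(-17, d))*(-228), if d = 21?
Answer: -28728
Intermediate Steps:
r(o, w) = 6*w
(0 + r(-17, d))*(-228) = (0 + 6*21)*(-228) = (0 + 126)*(-228) = 126*(-228) = -28728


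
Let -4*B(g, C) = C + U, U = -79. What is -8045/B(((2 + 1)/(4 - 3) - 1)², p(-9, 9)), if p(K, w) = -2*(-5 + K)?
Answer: -32180/51 ≈ -630.98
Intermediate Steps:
p(K, w) = 10 - 2*K
B(g, C) = 79/4 - C/4 (B(g, C) = -(C - 79)/4 = -(-79 + C)/4 = 79/4 - C/4)
-8045/B(((2 + 1)/(4 - 3) - 1)², p(-9, 9)) = -8045/(79/4 - (10 - 2*(-9))/4) = -8045/(79/4 - (10 + 18)/4) = -8045/(79/4 - ¼*28) = -8045/(79/4 - 7) = -8045/51/4 = -8045*4/51 = -32180/51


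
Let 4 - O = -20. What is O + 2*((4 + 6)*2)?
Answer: 64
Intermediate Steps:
O = 24 (O = 4 - 1*(-20) = 4 + 20 = 24)
O + 2*((4 + 6)*2) = 24 + 2*((4 + 6)*2) = 24 + 2*(10*2) = 24 + 2*20 = 24 + 40 = 64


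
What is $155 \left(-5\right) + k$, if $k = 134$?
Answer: $-641$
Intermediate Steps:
$155 \left(-5\right) + k = 155 \left(-5\right) + 134 = -775 + 134 = -641$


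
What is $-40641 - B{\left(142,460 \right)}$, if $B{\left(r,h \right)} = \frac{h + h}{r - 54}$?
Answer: $- \frac{447166}{11} \approx -40651.0$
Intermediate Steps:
$B{\left(r,h \right)} = \frac{2 h}{-54 + r}$
$-40641 - B{\left(142,460 \right)} = -40641 - 2 \cdot 460 \frac{1}{-54 + 142} = -40641 - 2 \cdot 460 \cdot \frac{1}{88} = -40641 - \frac{115}{11} = - \frac{447166}{11}$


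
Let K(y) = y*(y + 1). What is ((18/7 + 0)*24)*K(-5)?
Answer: 8640/7 ≈ 1234.3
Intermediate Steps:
K(y) = y*(1 + y)
((18/7 + 0)*24)*K(-5) = ((18/7 + 0)*24)*(-5*(1 - 5)) = ((18*(⅐) + 0)*24)*(-5*(-4)) = ((18/7 + 0)*24)*20 = ((18/7)*24)*20 = (432/7)*20 = 8640/7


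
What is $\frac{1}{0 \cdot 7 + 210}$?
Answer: $\frac{1}{210} \approx 0.0047619$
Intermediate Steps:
$\frac{1}{0 \cdot 7 + 210} = \frac{1}{0 + 210} = \frac{1}{210}$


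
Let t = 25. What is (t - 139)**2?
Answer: 12996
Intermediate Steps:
(t - 139)**2 = (25 - 139)**2 = (-114)**2 = 12996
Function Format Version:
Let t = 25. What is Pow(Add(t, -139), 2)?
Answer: 12996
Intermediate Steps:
Pow(Add(t, -139), 2) = Pow(Add(25, -139), 2) = Pow(-114, 2) = 12996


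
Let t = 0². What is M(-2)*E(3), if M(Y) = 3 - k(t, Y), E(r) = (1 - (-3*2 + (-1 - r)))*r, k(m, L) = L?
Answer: 165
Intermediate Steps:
t = 0
E(r) = r*(8 + r) (E(r) = (1 - (-6 + (-1 - r)))*r = (1 - (-7 - r))*r = (1 + (7 + r))*r = (8 + r)*r = r*(8 + r))
M(Y) = 3 - Y
M(-2)*E(3) = (3 - 1*(-2))*(3*(8 + 3)) = (3 + 2)*(3*11) = 5*33 = 165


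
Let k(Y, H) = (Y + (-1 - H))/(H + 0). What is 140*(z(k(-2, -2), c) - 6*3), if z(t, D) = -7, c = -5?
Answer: -3500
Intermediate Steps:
k(Y, H) = (-1 + Y - H)/H
140*(z(k(-2, -2), c) - 6*3) = 140*(-7 - 6*3) = 140*(-7 - 18) = 140*(-25) = -3500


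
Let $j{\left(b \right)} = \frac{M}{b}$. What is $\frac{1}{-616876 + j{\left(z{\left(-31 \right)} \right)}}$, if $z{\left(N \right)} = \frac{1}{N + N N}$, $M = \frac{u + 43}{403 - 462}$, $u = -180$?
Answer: $- \frac{59}{36268274} \approx -1.6268 \cdot 10^{-6}$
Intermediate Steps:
$M = \frac{137}{59}$ ($M = \frac{-180 + 43}{403 - 462} = - \frac{137}{-59} = \left(-137\right) \left(- \frac{1}{59}\right) = \frac{137}{59} \approx 2.322$)
$z{\left(N \right)} = \frac{1}{N + N^{2}}$
$j{\left(b \right)} = \frac{137}{59 b}$
$\frac{1}{-616876 + j{\left(z{\left(-31 \right)} \right)}} = \frac{1}{-616876 + \frac{137}{59 \frac{1}{\left(-31\right) \left(1 - 31\right)}}} = \frac{1}{-616876 + \frac{137}{59 \left(- \frac{1}{31 \left(-30\right)}\right)}} = \frac{1}{-616876 + \frac{137}{59 \left(\left(- \frac{1}{31}\right) \left(- \frac{1}{30}\right)\right)}} = \frac{1}{-616876 + \frac{137 \frac{1}{\frac{1}{930}}}{59}} = \frac{1}{-616876 + \frac{137}{59} \cdot 930} = \frac{1}{-616876 + \frac{127410}{59}} = \frac{1}{- \frac{36268274}{59}} = - \frac{59}{36268274}$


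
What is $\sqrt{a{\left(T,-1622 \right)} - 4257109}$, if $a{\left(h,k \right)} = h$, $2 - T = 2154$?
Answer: $i \sqrt{4259261} \approx 2063.8 i$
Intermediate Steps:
$T = -2152$ ($T = 2 - 2154 = -2152$)
$\sqrt{a{\left(T,-1622 \right)} - 4257109} = \sqrt{-2152 - 4257109} = \sqrt{-4259261} = i \sqrt{4259261}$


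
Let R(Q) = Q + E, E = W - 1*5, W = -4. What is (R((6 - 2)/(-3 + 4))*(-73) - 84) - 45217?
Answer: -44936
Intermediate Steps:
E = -9 (E = -4 - 1*5 = -4 - 5 = -9)
R(Q) = -9 + Q (R(Q) = Q - 9 = -9 + Q)
(R((6 - 2)/(-3 + 4))*(-73) - 84) - 45217 = ((-9 + (6 - 2)/(-3 + 4))*(-73) - 84) - 45217 = ((-9 + 4/1)*(-73) - 84) - 45217 = ((-9 + 4*1)*(-73) - 84) - 45217 = ((-9 + 4)*(-73) - 84) - 45217 = (-5*(-73) - 84) - 45217 = (365 - 84) - 45217 = 281 - 45217 = -44936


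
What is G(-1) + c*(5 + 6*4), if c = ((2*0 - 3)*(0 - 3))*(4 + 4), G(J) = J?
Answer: 2087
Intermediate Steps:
c = 72 (c = ((0 - 3)*(-3))*8 = -3*(-3)*8 = 9*8 = 72)
G(-1) + c*(5 + 6*4) = -1 + 72*(5 + 6*4) = -1 + 72*(5 + 24) = -1 + 72*29 = -1 + 2088 = 2087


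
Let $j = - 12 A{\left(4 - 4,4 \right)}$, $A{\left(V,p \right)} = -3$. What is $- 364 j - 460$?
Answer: $-13564$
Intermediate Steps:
$j = 36$ ($j = \left(-12\right) \left(-3\right) = 36$)
$- 364 j - 460 = \left(-364\right) 36 - 460 = -13104 - 460 = -13564$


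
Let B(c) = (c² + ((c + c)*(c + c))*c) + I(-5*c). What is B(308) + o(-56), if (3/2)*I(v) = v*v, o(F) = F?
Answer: 355644968/3 ≈ 1.1855e+8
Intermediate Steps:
I(v) = 2*v²/3 (I(v) = 2*(v*v)/3 = 2*v²/3)
B(c) = 4*c³ + 53*c²/3 (B(c) = (c² + ((c + c)*(c + c))*c) + 2*(-5*c)²/3 = (c² + ((2*c)*(2*c))*c) + 2*(25*c²)/3 = (c² + (4*c²)*c) + 50*c²/3 = (c² + 4*c³) + 50*c²/3 = 4*c³ + 53*c²/3)
B(308) + o(-56) = (⅓)*308²*(53 + 12*308) - 56 = (⅓)*94864*(53 + 3696) - 56 = (⅓)*94864*3749 - 56 = 355645136/3 - 56 = 355644968/3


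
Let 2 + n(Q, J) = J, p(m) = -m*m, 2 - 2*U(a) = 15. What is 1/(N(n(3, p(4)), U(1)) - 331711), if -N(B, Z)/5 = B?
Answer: -1/331621 ≈ -3.0155e-6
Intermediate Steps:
U(a) = -13/2 (U(a) = 1 - 1/2*15 = 1 - 15/2 = -13/2)
p(m) = -m**2
n(Q, J) = -2 + J
N(B, Z) = -5*B
1/(N(n(3, p(4)), U(1)) - 331711) = 1/(-5*(-2 - 1*4**2) - 331711) = 1/(-5*(-2 - 1*16) - 331711) = 1/(-5*(-2 - 16) - 331711) = 1/(-5*(-18) - 331711) = 1/(90 - 331711) = 1/(-331621) = -1/331621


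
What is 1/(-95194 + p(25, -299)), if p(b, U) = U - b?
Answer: -1/95518 ≈ -1.0469e-5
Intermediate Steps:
1/(-95194 + p(25, -299)) = 1/(-95194 + (-299 - 1*25)) = 1/(-95194 + (-299 - 25)) = 1/(-95194 - 324) = 1/(-95518) = -1/95518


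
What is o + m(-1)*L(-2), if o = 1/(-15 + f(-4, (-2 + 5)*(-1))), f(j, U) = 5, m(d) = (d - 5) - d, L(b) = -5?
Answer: 249/10 ≈ 24.900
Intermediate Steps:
m(d) = -5 (m(d) = (-5 + d) - d = -5)
o = -1/10 (o = 1/(-15 + 5) = 1/(-10) = -1/10 ≈ -0.10000)
o + m(-1)*L(-2) = -1/10 - 5*(-5) = -1/10 + 25 = 249/10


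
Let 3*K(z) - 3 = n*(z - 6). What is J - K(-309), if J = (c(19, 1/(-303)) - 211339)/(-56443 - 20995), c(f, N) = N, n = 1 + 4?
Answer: 6179510927/11731857 ≈ 526.73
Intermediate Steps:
n = 5
K(z) = -9 + 5*z/3 (K(z) = 1 + (5*(z - 6))/3 = 1 + (5*(-6 + z))/3 = 1 + (-30 + 5*z)/3 = 1 + (-10 + 5*z/3) = -9 + 5*z/3)
J = 32017859/11731857 (J = (1/(-303) - 211339)/(-56443 - 20995) = (-1/303 - 211339)/(-77438) = -64035718/303*(-1/77438) = 32017859/11731857 ≈ 2.7291)
J - K(-309) = 32017859/11731857 - (-9 + (5/3)*(-309)) = 32017859/11731857 - (-9 - 515) = 32017859/11731857 - 1*(-524) = 32017859/11731857 + 524 = 6179510927/11731857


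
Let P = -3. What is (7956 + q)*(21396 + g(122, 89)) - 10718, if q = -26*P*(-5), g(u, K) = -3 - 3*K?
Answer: 159828598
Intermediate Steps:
q = -390 (q = -26*(-3)*(-5) = 78*(-5) = -390)
(7956 + q)*(21396 + g(122, 89)) - 10718 = (7956 - 390)*(21396 + (-3 - 3*89)) - 10718 = 7566*(21396 + (-3 - 267)) - 10718 = 7566*(21396 - 270) - 10718 = 7566*21126 - 10718 = 159839316 - 10718 = 159828598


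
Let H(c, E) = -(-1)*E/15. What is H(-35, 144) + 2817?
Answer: 14133/5 ≈ 2826.6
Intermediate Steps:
H(c, E) = E/15 (H(c, E) = -(-1)*E*(1/15) = -(-1)*E/15 = E/15)
H(-35, 144) + 2817 = (1/15)*144 + 2817 = 48/5 + 2817 = 14133/5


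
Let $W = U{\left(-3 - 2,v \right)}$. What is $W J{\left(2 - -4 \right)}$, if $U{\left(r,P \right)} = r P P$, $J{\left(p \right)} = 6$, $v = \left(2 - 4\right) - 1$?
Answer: $-270$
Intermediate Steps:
$v = -3$ ($v = -2 - 1 = -3$)
$U{\left(r,P \right)} = r P^{2}$ ($U{\left(r,P \right)} = P r P = r P^{2}$)
$W = -45$ ($W = \left(-3 - 2\right) \left(-3\right)^{2} = \left(-3 - 2\right) 9 = \left(-5\right) 9 = -45$)
$W J{\left(2 - -4 \right)} = \left(-45\right) 6 = -270$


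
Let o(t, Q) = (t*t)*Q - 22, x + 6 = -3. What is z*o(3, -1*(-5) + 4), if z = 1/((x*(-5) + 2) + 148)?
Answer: 59/195 ≈ 0.30256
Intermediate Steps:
x = -9 (x = -6 - 3 = -9)
o(t, Q) = -22 + Q*t² (o(t, Q) = t²*Q - 22 = Q*t² - 22 = -22 + Q*t²)
z = 1/195 (z = 1/((-9*(-5) + 2) + 148) = 1/((45 + 2) + 148) = 1/(47 + 148) = 1/195 ≈ 0.0051282)
z*o(3, -1*(-5) + 4) = (-22 + (-1*(-5) + 4)*3²)/195 = (-22 + (5 + 4)*9)/195 = (-22 + 9*9)/195 = (-22 + 81)/195 = (1/195)*59 = 59/195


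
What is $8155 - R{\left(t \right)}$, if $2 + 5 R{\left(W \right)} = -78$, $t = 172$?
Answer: $8171$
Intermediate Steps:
$R{\left(W \right)} = -16$ ($R{\left(W \right)} = - \frac{2}{5} + \frac{1}{5} \left(-78\right) = - \frac{2}{5} - \frac{78}{5} = -16$)
$8155 - R{\left(t \right)} = 8155 - -16 = 8155 + 16 = 8171$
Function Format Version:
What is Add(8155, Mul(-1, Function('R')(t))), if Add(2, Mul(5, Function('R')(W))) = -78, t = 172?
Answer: 8171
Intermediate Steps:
Function('R')(W) = -16 (Function('R')(W) = Add(Rational(-2, 5), Mul(Rational(1, 5), -78)) = Add(Rational(-2, 5), Rational(-78, 5)) = -16)
Add(8155, Mul(-1, Function('R')(t))) = Add(8155, Mul(-1, -16)) = Add(8155, 16) = 8171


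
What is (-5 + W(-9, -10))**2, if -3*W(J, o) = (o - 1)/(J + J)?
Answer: 78961/2916 ≈ 27.079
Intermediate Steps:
W(J, o) = -(-1 + o)/(6*J) (W(J, o) = -(o - 1)/(3*(J + J)) = -(-1 + o)/(3*(2*J)) = -(-1 + o)*1/(2*J)/3 = -(-1 + o)/(6*J))
(-5 + W(-9, -10))**2 = (-5 + (1/6)*(1 - 1*(-10))/(-9))**2 = (-5 + (1/6)*(-1/9)*(1 + 10))**2 = (-5 + (1/6)*(-1/9)*11)**2 = (-5 - 11/54)**2 = (-281/54)**2 = 78961/2916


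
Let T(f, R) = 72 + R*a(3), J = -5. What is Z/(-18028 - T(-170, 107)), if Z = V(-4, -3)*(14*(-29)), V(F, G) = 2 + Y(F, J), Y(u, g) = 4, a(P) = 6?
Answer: 1218/9371 ≈ 0.12998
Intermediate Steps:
V(F, G) = 6 (V(F, G) = 2 + 4 = 6)
T(f, R) = 72 + 6*R (T(f, R) = 72 + R*6 = 72 + 6*R)
Z = -2436 (Z = 6*(14*(-29)) = 6*(-406) = -2436)
Z/(-18028 - T(-170, 107)) = -2436/(-18028 - (72 + 6*107)) = -2436/(-18028 - (72 + 642)) = -2436/(-18028 - 1*714) = -2436/(-18028 - 714) = -2436/(-18742) = -2436*(-1/18742) = 1218/9371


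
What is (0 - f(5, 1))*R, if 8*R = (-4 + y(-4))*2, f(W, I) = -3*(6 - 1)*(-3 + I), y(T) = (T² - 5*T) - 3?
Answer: -435/2 ≈ -217.50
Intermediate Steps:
y(T) = -3 + T² - 5*T
f(W, I) = 45 - 15*I (f(W, I) = -15*(-3 + I) = -3*(-15 + 5*I) = 45 - 15*I)
R = 29/4 (R = ((-4 + (-3 + (-4)² - 5*(-4)))*2)/8 = ((-4 + (-3 + 16 + 20))*2)/8 = ((-4 + 33)*2)/8 = (29*2)/8 = (⅛)*58 = 29/4 ≈ 7.2500)
(0 - f(5, 1))*R = (0 - (45 - 15*1))*(29/4) = (0 - (45 - 15))*(29/4) = (0 - 1*30)*(29/4) = (0 - 30)*(29/4) = -30*29/4 = -435/2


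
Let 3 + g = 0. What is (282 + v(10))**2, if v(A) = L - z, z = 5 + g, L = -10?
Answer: 72900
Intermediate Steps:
g = -3 (g = -3 + 0 = -3)
z = 2 (z = 5 - 3 = 2)
v(A) = -12 (v(A) = -10 - 1*2 = -10 - 2 = -12)
(282 + v(10))**2 = (282 - 12)**2 = 270**2 = 72900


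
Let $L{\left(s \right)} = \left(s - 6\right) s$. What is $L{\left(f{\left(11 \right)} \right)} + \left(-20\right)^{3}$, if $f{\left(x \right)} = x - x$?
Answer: $-8000$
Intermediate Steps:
$f{\left(x \right)} = 0$
$L{\left(s \right)} = s \left(-6 + s\right)$ ($L{\left(s \right)} = \left(-6 + s\right) s = s \left(-6 + s\right)$)
$L{\left(f{\left(11 \right)} \right)} + \left(-20\right)^{3} = 0 \left(-6 + 0\right) + \left(-20\right)^{3} = 0 \left(-6\right) - 8000 = 0 - 8000 = -8000$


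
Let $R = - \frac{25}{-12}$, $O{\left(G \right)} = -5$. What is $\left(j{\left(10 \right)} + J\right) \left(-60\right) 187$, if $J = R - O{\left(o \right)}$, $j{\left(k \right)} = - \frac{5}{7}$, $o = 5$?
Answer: $- \frac{500225}{7} \approx -71461.0$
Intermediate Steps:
$j{\left(k \right)} = - \frac{5}{7}$ ($j{\left(k \right)} = \left(-5\right) \frac{1}{7} = - \frac{5}{7}$)
$R = \frac{25}{12}$ ($R = \left(-25\right) \left(- \frac{1}{12}\right) = \frac{25}{12} \approx 2.0833$)
$J = \frac{85}{12}$ ($J = \frac{25}{12} - -5 = \frac{25}{12} + 5 = \frac{85}{12} \approx 7.0833$)
$\left(j{\left(10 \right)} + J\right) \left(-60\right) 187 = \left(- \frac{5}{7} + \frac{85}{12}\right) \left(-60\right) 187 = \frac{535}{84} \left(-60\right) 187 = \left(- \frac{2675}{7}\right) 187 = - \frac{500225}{7}$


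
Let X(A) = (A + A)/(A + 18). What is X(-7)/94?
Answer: -7/517 ≈ -0.013540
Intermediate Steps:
X(A) = 2*A/(18 + A) (X(A) = (2*A)/(18 + A) = 2*A/(18 + A))
X(-7)/94 = (2*(-7)/(18 - 7))/94 = (2*(-7)/11)*(1/94) = (2*(-7)*(1/11))*(1/94) = -14/11*1/94 = -7/517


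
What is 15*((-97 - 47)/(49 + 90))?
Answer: -2160/139 ≈ -15.540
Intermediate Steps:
15*((-97 - 47)/(49 + 90)) = 15*(-144/139) = -2160/139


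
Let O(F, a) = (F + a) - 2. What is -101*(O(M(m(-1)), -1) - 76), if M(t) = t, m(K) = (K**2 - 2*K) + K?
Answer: 7777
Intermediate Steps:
m(K) = K**2 - K
O(F, a) = -2 + F + a
-101*(O(M(m(-1)), -1) - 76) = -101*((-2 - (-1 - 1) - 1) - 76) = -101*((-2 - 1*(-2) - 1) - 76) = -101*((-2 + 2 - 1) - 76) = -101*(-1 - 76) = -101*(-77) = 7777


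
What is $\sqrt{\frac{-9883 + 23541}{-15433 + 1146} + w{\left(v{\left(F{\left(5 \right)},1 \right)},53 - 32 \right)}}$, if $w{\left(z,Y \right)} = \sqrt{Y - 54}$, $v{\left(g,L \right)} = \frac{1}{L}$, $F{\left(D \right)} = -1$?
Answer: $\frac{\sqrt{-195131846 + 204118369 i \sqrt{33}}}{14287} \approx 1.5601 + 1.8411 i$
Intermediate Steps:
$w{\left(z,Y \right)} = \sqrt{-54 + Y}$
$\sqrt{\frac{-9883 + 23541}{-15433 + 1146} + w{\left(v{\left(F{\left(5 \right)},1 \right)},53 - 32 \right)}} = \sqrt{\frac{-9883 + 23541}{-15433 + 1146} + \sqrt{-54 + \left(53 - 32\right)}} = \sqrt{\frac{13658}{-14287} + \sqrt{-54 + 21}} = \sqrt{13658 \left(- \frac{1}{14287}\right) + \sqrt{-33}} = \sqrt{- \frac{13658}{14287} + i \sqrt{33}}$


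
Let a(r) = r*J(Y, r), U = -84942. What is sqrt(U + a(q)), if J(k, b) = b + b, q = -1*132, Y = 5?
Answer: 33*I*sqrt(46) ≈ 223.82*I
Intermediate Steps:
q = -132
J(k, b) = 2*b
a(r) = 2*r**2 (a(r) = r*(2*r) = 2*r**2)
sqrt(U + a(q)) = sqrt(-84942 + 2*(-132)**2) = sqrt(-84942 + 2*17424) = sqrt(-84942 + 34848) = sqrt(-50094) = 33*I*sqrt(46)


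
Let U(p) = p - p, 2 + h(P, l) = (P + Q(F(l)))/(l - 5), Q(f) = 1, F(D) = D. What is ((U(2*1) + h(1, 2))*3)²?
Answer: 64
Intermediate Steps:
h(P, l) = -2 + (1 + P)/(-5 + l) (h(P, l) = -2 + (P + 1)/(l - 5) = -2 + (1 + P)/(-5 + l))
U(p) = 0
((U(2*1) + h(1, 2))*3)² = ((0 + (11 + 1 - 2*2)/(-5 + 2))*3)² = ((0 + (11 + 1 - 4)/(-3))*3)² = ((0 - ⅓*8)*3)² = ((0 - 8/3)*3)² = (-8/3*3)² = (-8)² = 64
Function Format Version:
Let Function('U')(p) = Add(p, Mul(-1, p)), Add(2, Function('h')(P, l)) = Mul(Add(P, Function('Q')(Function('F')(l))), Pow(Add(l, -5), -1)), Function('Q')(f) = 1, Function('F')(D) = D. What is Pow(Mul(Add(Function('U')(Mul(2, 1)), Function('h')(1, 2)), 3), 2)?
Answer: 64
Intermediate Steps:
Function('h')(P, l) = Add(-2, Mul(Pow(Add(-5, l), -1), Add(1, P))) (Function('h')(P, l) = Add(-2, Mul(Add(P, 1), Pow(Add(l, -5), -1))) = Add(-2, Mul(Add(1, P), Pow(Add(-5, l), -1))) = Add(-2, Mul(Pow(Add(-5, l), -1), Add(1, P))))
Function('U')(p) = 0
Pow(Mul(Add(Function('U')(Mul(2, 1)), Function('h')(1, 2)), 3), 2) = Pow(Mul(Add(0, Mul(Pow(Add(-5, 2), -1), Add(11, 1, Mul(-2, 2)))), 3), 2) = Pow(Mul(Add(0, Mul(Pow(-3, -1), Add(11, 1, -4))), 3), 2) = Pow(Mul(Add(0, Mul(Rational(-1, 3), 8)), 3), 2) = Pow(Mul(Add(0, Rational(-8, 3)), 3), 2) = Pow(Mul(Rational(-8, 3), 3), 2) = Pow(-8, 2) = 64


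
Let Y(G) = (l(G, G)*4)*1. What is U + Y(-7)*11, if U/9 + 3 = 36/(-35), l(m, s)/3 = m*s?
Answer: 225111/35 ≈ 6431.7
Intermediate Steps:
l(m, s) = 3*m*s (l(m, s) = 3*(m*s) = 3*m*s)
Y(G) = 12*G² (Y(G) = ((3*G*G)*4)*1 = ((3*G²)*4)*1 = (12*G²)*1 = 12*G²)
U = -1269/35 (U = -27 + 9*(36/(-35)) = -27 + 9*(36*(-1/35)) = -27 + 9*(-36/35) = -27 - 324/35 = -1269/35 ≈ -36.257)
U + Y(-7)*11 = -1269/35 + (12*(-7)²)*11 = -1269/35 + (12*49)*11 = -1269/35 + 588*11 = -1269/35 + 6468 = 225111/35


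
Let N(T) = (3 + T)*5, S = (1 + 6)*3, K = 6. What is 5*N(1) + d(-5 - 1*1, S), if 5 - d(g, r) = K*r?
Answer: -21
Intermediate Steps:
S = 21 (S = 7*3 = 21)
N(T) = 15 + 5*T
d(g, r) = 5 - 6*r
5*N(1) + d(-5 - 1*1, S) = 5*(15 + 5*1) + (5 - 6*21) = 5*(15 + 5) + (5 - 126) = 5*20 - 121 = 100 - 121 = -21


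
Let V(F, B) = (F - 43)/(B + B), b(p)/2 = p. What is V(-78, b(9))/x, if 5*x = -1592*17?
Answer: 605/974304 ≈ 0.00062096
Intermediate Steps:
x = -27064/5 (x = (-1592*17)/5 = (⅕)*(-27064) = -27064/5 ≈ -5412.8)
b(p) = 2*p
V(F, B) = (-43 + F)/(2*B) (V(F, B) = (-43 + F)/((2*B)) = (-43 + F)*(1/(2*B)) = (-43 + F)/(2*B))
V(-78, b(9))/x = ((-43 - 78)/(2*((2*9))))/(-27064/5) = ((½)*(-121)/18)*(-5/27064) = ((½)*(1/18)*(-121))*(-5/27064) = -121/36*(-5/27064) = 605/974304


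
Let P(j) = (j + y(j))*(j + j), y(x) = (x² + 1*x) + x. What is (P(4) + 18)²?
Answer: 58564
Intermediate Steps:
y(x) = x² + 2*x (y(x) = (x² + x) + x = (x + x²) + x = x² + 2*x)
P(j) = 2*j*(j + j*(2 + j)) (P(j) = (j + j*(2 + j))*(j + j) = (j + j*(2 + j))*(2*j) = 2*j*(j + j*(2 + j)))
(P(4) + 18)² = (2*4²*(3 + 4) + 18)² = (2*16*7 + 18)² = (224 + 18)² = 242² = 58564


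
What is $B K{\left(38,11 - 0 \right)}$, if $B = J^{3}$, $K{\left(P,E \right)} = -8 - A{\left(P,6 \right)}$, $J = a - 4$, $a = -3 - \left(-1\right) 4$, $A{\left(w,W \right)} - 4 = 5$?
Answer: $459$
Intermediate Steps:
$A{\left(w,W \right)} = 9$ ($A{\left(w,W \right)} = 4 + 5 = 9$)
$a = 1$ ($a = -3 - -4 = -3 + 4 = 1$)
$J = -3$ ($J = 1 - 4 = -3$)
$K{\left(P,E \right)} = -17$ ($K{\left(P,E \right)} = -8 - 9 = -17$)
$B = -27$ ($B = \left(-3\right)^{3} = -27$)
$B K{\left(38,11 - 0 \right)} = \left(-27\right) \left(-17\right) = 459$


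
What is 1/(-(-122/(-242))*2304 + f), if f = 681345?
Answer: 121/82302201 ≈ 1.4702e-6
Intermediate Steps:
1/(-(-122/(-242))*2304 + f) = 1/(-(-122/(-242))*2304 + 681345) = 1/(-(-122*(-1/242))*2304 + 681345) = 1/(-61*2304/121 + 681345) = 1/(-1*140544/121 + 681345) = 1/(-140544/121 + 681345) = 1/(82302201/121) = 121/82302201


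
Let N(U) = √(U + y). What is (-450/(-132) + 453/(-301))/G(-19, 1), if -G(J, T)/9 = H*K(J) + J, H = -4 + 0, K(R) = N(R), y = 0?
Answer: 1401/231770 - 2802*I*√19/2201815 ≈ 0.0060448 - 0.0055471*I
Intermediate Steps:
N(U) = √U (N(U) = √(U + 0) = √U)
K(R) = √R
H = -4
G(J, T) = -9*J + 36*√J (G(J, T) = -9*(-4*√J + J) = -9*(J - 4*√J) = -9*J + 36*√J)
(-450/(-132) + 453/(-301))/G(-19, 1) = (-450/(-132) + 453/(-301))/(-9*(-19) + 36*√(-19)) = (-450*(-1/132) + 453*(-1/301))/(171 + 36*(I*√19)) = (75/22 - 453/301)/(171 + 36*I*√19) = 12609/(6622*(171 + 36*I*√19))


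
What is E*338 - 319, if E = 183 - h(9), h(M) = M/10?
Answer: 306154/5 ≈ 61231.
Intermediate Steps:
h(M) = M/10 (h(M) = M*(⅒) = M/10)
E = 1821/10 (E = 183 - 9/10 = 1821/10 ≈ 182.10)
E*338 - 319 = (1821/10)*338 - 319 = 307749/5 - 319 = 306154/5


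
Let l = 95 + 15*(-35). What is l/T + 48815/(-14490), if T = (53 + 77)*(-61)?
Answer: -7617445/2298114 ≈ -3.3147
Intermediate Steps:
l = -430 (l = 95 - 525 = -430)
T = -7930 (T = 130*(-61) = -7930)
l/T + 48815/(-14490) = -430/(-7930) + 48815/(-14490) = -430*(-1/7930) + 48815*(-1/14490) = 43/793 - 9763/2898 = -7617445/2298114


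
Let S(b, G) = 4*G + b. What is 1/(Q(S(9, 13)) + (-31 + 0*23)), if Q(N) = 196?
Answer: 1/165 ≈ 0.0060606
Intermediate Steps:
S(b, G) = b + 4*G
1/(Q(S(9, 13)) + (-31 + 0*23)) = 1/(196 + (-31 + 0*23)) = 1/(196 + (-31 + 0)) = 1/(196 - 31) = 1/165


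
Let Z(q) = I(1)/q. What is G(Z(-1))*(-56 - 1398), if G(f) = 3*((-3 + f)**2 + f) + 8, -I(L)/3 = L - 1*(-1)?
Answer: -77062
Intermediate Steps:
I(L) = -3 - 3*L (I(L) = -3*(L - 1*(-1)) = -3*(L + 1) = -3*(1 + L) = -3 - 3*L)
Z(q) = -6/q (Z(q) = (-3 - 3*1)/q = (-3 - 3)/q = -6/q)
G(f) = 8 + 3*f + 3*(-3 + f)**2 (G(f) = 3*(f + (-3 + f)**2) + 8 = (3*f + 3*(-3 + f)**2) + 8 = 8 + 3*f + 3*(-3 + f)**2)
G(Z(-1))*(-56 - 1398) = (35 - (-90)/(-1) + 3*(-6/(-1))**2)*(-56 - 1398) = (35 - (-90)*(-1) + 3*(-6*(-1))**2)*(-1454) = (35 - 15*6 + 3*6**2)*(-1454) = (35 - 90 + 3*36)*(-1454) = (35 - 90 + 108)*(-1454) = 53*(-1454) = -77062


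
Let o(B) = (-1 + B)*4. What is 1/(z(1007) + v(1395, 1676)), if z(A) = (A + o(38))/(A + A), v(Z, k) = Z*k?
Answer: 2014/4708773435 ≈ 4.2771e-7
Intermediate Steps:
o(B) = -4 + 4*B
z(A) = (148 + A)/(2*A) (z(A) = (A + (-4 + 4*38))/(A + A) = (A + (-4 + 152))/((2*A)) = (A + 148)*(1/(2*A)) = (148 + A)*(1/(2*A)) = (148 + A)/(2*A))
1/(z(1007) + v(1395, 1676)) = 1/((½)*(148 + 1007)/1007 + 1395*1676) = 1/((½)*(1/1007)*1155 + 2338020) = 1/(1155/2014 + 2338020) = 1/(4708773435/2014) = 2014/4708773435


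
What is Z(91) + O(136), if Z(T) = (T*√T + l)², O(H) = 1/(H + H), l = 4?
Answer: 204975665/272 + 728*√91 ≈ 7.6053e+5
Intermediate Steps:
O(H) = 1/(2*H)
Z(T) = (4 + T^(3/2))² (Z(T) = (T*√T + 4)² = (T^(3/2) + 4)² = (4 + T^(3/2))²)
Z(91) + O(136) = (4 + 91^(3/2))² + (½)/136 = (4 + 91*√91)² + (½)*(1/136) = (4 + 91*√91)² + 1/272 = 1/272 + (4 + 91*√91)²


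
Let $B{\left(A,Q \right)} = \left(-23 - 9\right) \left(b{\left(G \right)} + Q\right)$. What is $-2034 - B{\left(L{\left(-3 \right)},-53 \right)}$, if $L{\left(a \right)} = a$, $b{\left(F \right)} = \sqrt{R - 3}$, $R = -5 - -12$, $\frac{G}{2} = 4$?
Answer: $-3666$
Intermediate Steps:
$G = 8$ ($G = 2 \cdot 4 = 8$)
$R = 7$ ($R = -5 + 12 = 7$)
$b{\left(F \right)} = 2$ ($b{\left(F \right)} = \sqrt{7 - 3} = \sqrt{4} = 2$)
$B{\left(A,Q \right)} = -64 - 32 Q$ ($B{\left(A,Q \right)} = \left(-23 - 9\right) \left(2 + Q\right) = - 32 \left(2 + Q\right) = -64 - 32 Q$)
$-2034 - B{\left(L{\left(-3 \right)},-53 \right)} = -2034 - \left(-64 - -1696\right) = -2034 - \left(-64 + 1696\right) = -2034 - 1632 = -3666$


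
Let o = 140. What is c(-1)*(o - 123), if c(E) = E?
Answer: -17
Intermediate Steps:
c(-1)*(o - 123) = -(140 - 123) = -1*17 = -17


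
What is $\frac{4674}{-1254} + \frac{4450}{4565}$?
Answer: $- \frac{2513}{913} \approx -2.7525$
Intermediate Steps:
$\frac{4674}{-1254} + \frac{4450}{4565} = 4674 \left(- \frac{1}{1254}\right) + 4450 \cdot \frac{1}{4565} = - \frac{41}{11} + \frac{890}{913} = - \frac{2513}{913}$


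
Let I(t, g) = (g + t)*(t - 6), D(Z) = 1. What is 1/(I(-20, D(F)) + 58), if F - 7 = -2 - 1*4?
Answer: 1/552 ≈ 0.0018116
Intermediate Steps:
F = 1 (F = 7 + (-2 - 1*4) = 7 + (-2 - 4) = 7 - 6 = 1)
I(t, g) = (-6 + t)*(g + t) (I(t, g) = (g + t)*(-6 + t) = (-6 + t)*(g + t))
1/(I(-20, D(F)) + 58) = 1/(((-20)² - 6*1 - 6*(-20) + 1*(-20)) + 58) = 1/((400 - 6 + 120 - 20) + 58) = 1/(494 + 58) = 1/552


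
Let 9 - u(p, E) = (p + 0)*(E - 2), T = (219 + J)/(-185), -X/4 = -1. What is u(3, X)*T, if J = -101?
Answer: -354/185 ≈ -1.9135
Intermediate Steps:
X = 4 (X = -4*(-1) = 4)
T = -118/185 (T = (219 - 101)/(-185) = 118*(-1/185) = -118/185 ≈ -0.63784)
u(p, E) = 9 - p*(-2 + E) (u(p, E) = 9 - (p + 0)*(E - 2) = 9 - p*(-2 + E))
u(3, X)*T = (9 + 2*3 - 1*4*3)*(-118/185) = (9 + 6 - 12)*(-118/185) = 3*(-118/185) = -354/185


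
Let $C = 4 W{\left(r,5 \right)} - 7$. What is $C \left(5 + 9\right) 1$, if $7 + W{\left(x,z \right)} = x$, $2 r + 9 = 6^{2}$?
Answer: $266$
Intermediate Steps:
$r = \frac{27}{2}$ ($r = - \frac{9}{2} + \frac{6^{2}}{2} = - \frac{9}{2} + \frac{1}{2} \cdot 36 = - \frac{9}{2} + 18 = \frac{27}{2} \approx 13.5$)
$W{\left(x,z \right)} = -7 + x$
$C = 19$ ($C = 4 \left(-7 + \frac{27}{2}\right) - 7 = 4 \cdot \frac{13}{2} - 7 = 26 - 7 = 19$)
$C \left(5 + 9\right) 1 = 19 \left(5 + 9\right) 1 = 19 \cdot 14 \cdot 1 = 19 \cdot 14 = 266$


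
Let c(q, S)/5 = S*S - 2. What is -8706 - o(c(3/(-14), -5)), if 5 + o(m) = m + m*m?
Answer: -22041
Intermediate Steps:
c(q, S) = -10 + 5*S² (c(q, S) = 5*(S*S - 2) = 5*(S² - 2) = 5*(-2 + S²) = -10 + 5*S²)
o(m) = -5 + m + m² (o(m) = -5 + (m + m*m) = -5 + (m + m²) = -5 + m + m²)
-8706 - o(c(3/(-14), -5)) = -8706 - (-5 + (-10 + 5*(-5)²) + (-10 + 5*(-5)²)²) = -8706 - (-5 + (-10 + 5*25) + (-10 + 5*25)²) = -8706 - (-5 + (-10 + 125) + (-10 + 125)²) = -8706 - (-5 + 115 + 115²) = -8706 - (-5 + 115 + 13225) = -8706 - 1*13335 = -8706 - 13335 = -22041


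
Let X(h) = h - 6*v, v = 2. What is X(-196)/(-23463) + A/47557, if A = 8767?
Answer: 215591977/1115829891 ≈ 0.19321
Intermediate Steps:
X(h) = -12 + h (X(h) = h - 6*2 = h - 12 = -12 + h)
X(-196)/(-23463) + A/47557 = (-12 - 196)/(-23463) + 8767/47557 = -208*(-1/23463) + 8767*(1/47557) = 208/23463 + 8767/47557 = 215591977/1115829891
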